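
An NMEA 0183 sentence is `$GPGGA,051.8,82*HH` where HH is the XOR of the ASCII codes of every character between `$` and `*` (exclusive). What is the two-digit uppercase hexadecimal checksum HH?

XOR the ASCII codes of the payload characters:
  'G' = 0x47 → acc = 0x47
  'P' = 0x50 → acc = 0x17
  'G' = 0x47 → acc = 0x50
  'G' = 0x47 → acc = 0x17
  'A' = 0x41 → acc = 0x56
  ',' = 0x2C → acc = 0x7A
  '0' = 0x30 → acc = 0x4A
  '5' = 0x35 → acc = 0x7F
  '1' = 0x31 → acc = 0x4E
  '.' = 0x2E → acc = 0x60
  '8' = 0x38 → acc = 0x58
  ',' = 0x2C → acc = 0x74
  '8' = 0x38 → acc = 0x4C
  '2' = 0x32 → acc = 0x7E
Checksum = 0x7E.

7E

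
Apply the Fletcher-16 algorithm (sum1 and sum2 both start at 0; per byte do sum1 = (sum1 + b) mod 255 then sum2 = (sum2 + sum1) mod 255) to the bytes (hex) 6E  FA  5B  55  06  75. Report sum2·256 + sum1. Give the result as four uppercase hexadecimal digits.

6C95

Running sums (mod 255):
  after byte 0 (6E): sum1=110, sum2=110
  after byte 1 (FA): sum1=105, sum2=215
  after byte 2 (5B): sum1=196, sum2=156
  after byte 3 (55): sum1=26, sum2=182
  after byte 4 (06): sum1=32, sum2=214
  after byte 5 (75): sum1=149, sum2=108
Checksum = sum2·256 + sum1 = 108·256 + 149 = 27797 = 0x6C95.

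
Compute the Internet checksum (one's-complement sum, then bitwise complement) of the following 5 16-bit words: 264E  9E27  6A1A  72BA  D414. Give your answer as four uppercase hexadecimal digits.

One's-complement addition (fold any carry out of bit 15 back into bit 0):
  0x264E + 0x9E27 = 0x0C475
  0xC475 + 0x6A1A = 0x12E8F → wrap carry → 0x2E90
  0x2E90 + 0x72BA = 0x0A14A
  0xA14A + 0xD414 = 0x1755E → wrap carry → 0x755F
One's-complement sum = 0x755F.
Checksum = ~0x755F & 0xFFFF = 0x8AA0.

8AA0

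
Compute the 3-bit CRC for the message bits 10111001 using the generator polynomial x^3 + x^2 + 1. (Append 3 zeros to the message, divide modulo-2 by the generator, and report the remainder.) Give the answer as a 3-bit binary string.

101

Append 3 zeros: 10111001000. Divide by 1101 (XOR where the leading bit is 1):
  pos 0: 1011 XOR 1101 = 0110
  pos 1: 1101 XOR 1101 = 0000
  pos 7: 1000 XOR 1101 = 0101
Remainder (last 3 bits) = 101. This is the CRC / FCS.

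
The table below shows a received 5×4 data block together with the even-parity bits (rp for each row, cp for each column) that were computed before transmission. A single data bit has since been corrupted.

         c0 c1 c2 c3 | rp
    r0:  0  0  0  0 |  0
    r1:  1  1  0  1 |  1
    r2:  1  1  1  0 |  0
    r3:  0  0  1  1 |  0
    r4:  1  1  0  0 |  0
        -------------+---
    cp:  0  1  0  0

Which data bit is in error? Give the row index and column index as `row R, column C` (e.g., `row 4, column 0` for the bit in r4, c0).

Recompute each row's even parity and compare to rp:
  r0: data parity 0, sent rp 0 → ok
  r1: data parity 1, sent rp 1 → ok
  r2: data parity 1, sent rp 0 → mismatch
  r3: data parity 0, sent rp 0 → ok
  r4: data parity 0, sent rp 0 → ok
Recompute each column's even parity and compare to cp:
  c0: data parity 1, sent cp 0 → mismatch
  c1: data parity 1, sent cp 1 → ok
  c2: data parity 0, sent cp 0 → ok
  c3: data parity 0, sent cp 0 → ok
Exactly one row (r2) and one column (c0) fail → the flipped bit is at their intersection.

row 2, column 0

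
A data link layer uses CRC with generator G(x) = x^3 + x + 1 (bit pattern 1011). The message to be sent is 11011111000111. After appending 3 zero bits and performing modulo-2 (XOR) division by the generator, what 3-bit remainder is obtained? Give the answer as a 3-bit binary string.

111

Append 3 zeros: 11011111000111000. Divide by 1011 (XOR where the leading bit is 1):
  pos 0: 1101 XOR 1011 = 0110
  pos 1: 1101 XOR 1011 = 0110
  pos 2: 1101 XOR 1011 = 0110
  pos 3: 1101 XOR 1011 = 0110
  pos 4: 1101 XOR 1011 = 0110
  pos 5: 1100 XOR 1011 = 0111
  pos 6: 1110 XOR 1011 = 0101
  pos 7: 1010 XOR 1011 = 0001
  pos 10: 1111 XOR 1011 = 0100
  pos 11: 1000 XOR 1011 = 0011
  pos 13: 1100 XOR 1011 = 0111
Remainder (last 3 bits) = 111. This is the CRC / FCS.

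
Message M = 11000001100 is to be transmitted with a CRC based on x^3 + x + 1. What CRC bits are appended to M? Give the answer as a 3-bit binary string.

Append 3 zeros: 11000001100000. Divide by 1011 (XOR where the leading bit is 1):
  pos 0: 1100 XOR 1011 = 0111
  pos 1: 1110 XOR 1011 = 0101
  pos 2: 1010 XOR 1011 = 0001
  pos 5: 1011 XOR 1011 = 0000
Remainder (last 3 bits) = 000. This is the CRC / FCS.

000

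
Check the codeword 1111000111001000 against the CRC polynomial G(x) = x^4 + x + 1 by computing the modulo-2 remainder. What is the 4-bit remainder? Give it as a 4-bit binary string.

Modulo-2 division of 1111000111001000 by 10011:
  pos 0: 11110 XOR 10011 = 01101
  pos 1: 11010 XOR 10011 = 01001
  pos 2: 10010 XOR 10011 = 00001
  pos 6: 11110 XOR 10011 = 01101
  pos 7: 11010 XOR 10011 = 01001
  pos 8: 10011 XOR 10011 = 00000
Remainder = 0000 (zero — the frame passes the CRC check).

0000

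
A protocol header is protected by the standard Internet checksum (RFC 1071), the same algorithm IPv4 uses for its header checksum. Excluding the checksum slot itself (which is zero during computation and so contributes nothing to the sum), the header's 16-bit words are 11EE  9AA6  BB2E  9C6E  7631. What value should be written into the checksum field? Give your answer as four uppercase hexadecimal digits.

One's-complement addition (fold any carry out of bit 15 back into bit 0):
  0x11EE + 0x9AA6 = 0x0AC94
  0xAC94 + 0xBB2E = 0x167C2 → wrap carry → 0x67C3
  0x67C3 + 0x9C6E = 0x10431 → wrap carry → 0x0432
  0x0432 + 0x7631 = 0x07A63
One's-complement sum = 0x7A63.
Checksum = ~0x7A63 & 0xFFFF = 0x859C.

859C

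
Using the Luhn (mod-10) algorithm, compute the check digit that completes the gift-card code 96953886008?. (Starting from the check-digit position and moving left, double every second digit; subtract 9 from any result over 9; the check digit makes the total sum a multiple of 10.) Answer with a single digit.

Partial digits right→left: 8 0 0 6 8 8 3 5 9 6 9
Double every second digit counting from the check-digit position (so the 1st, 3rd, 5th, ... of the partial from the right).
  doubled (with −9 where >9): 7 0 7 6 9 9 → sum 38
  kept as-is: 0 6 8 5 6 → sum 25
Total = 38 + 25 = 63.
Check digit = (10 − (63 mod 10)) mod 10 = 7.

7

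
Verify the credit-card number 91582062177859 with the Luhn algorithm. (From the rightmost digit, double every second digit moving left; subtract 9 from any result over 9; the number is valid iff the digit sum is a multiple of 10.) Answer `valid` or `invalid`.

From the right, keep odd positions and double even positions (subtract 9 from any doubled value over 9):
  doubled (positions 2,4,...): 1 5 2 3 4 1 9 → sum 25
  kept (positions 1,3,...): 9 8 7 2 0 8 1 → sum 35
Total = 60.
60 mod 10 = 0, so the number is valid.

valid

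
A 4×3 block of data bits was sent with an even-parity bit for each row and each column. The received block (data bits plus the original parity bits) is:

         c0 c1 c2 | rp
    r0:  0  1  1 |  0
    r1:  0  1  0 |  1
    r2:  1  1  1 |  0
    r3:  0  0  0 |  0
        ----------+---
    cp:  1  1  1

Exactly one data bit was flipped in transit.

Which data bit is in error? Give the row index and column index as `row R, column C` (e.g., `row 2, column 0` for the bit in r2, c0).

Recompute each row's even parity and compare to rp:
  r0: data parity 0, sent rp 0 → ok
  r1: data parity 1, sent rp 1 → ok
  r2: data parity 1, sent rp 0 → mismatch
  r3: data parity 0, sent rp 0 → ok
Recompute each column's even parity and compare to cp:
  c0: data parity 1, sent cp 1 → ok
  c1: data parity 1, sent cp 1 → ok
  c2: data parity 0, sent cp 1 → mismatch
Exactly one row (r2) and one column (c2) fail → the flipped bit is at their intersection.

row 2, column 2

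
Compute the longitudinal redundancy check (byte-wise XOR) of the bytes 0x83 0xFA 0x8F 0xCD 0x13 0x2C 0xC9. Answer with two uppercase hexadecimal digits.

XOR the bytes together:
  start with 0x83
  0x83 ⊕ 0xFA = 0x79
  0x79 ⊕ 0x8F = 0xF6
  0xF6 ⊕ 0xCD = 0x3B
  0x3B ⊕ 0x13 = 0x28
  0x28 ⊕ 0x2C = 0x04
  0x04 ⊕ 0xC9 = 0xCD

CD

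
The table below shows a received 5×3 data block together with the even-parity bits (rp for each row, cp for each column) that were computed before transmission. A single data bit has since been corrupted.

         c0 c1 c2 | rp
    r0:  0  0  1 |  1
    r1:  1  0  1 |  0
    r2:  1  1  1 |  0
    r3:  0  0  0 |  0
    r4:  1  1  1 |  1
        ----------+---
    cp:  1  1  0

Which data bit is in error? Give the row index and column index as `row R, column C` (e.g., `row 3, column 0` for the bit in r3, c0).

Recompute each row's even parity and compare to rp:
  r0: data parity 1, sent rp 1 → ok
  r1: data parity 0, sent rp 0 → ok
  r2: data parity 1, sent rp 0 → mismatch
  r3: data parity 0, sent rp 0 → ok
  r4: data parity 1, sent rp 1 → ok
Recompute each column's even parity and compare to cp:
  c0: data parity 1, sent cp 1 → ok
  c1: data parity 0, sent cp 1 → mismatch
  c2: data parity 0, sent cp 0 → ok
Exactly one row (r2) and one column (c1) fail → the flipped bit is at their intersection.

row 2, column 1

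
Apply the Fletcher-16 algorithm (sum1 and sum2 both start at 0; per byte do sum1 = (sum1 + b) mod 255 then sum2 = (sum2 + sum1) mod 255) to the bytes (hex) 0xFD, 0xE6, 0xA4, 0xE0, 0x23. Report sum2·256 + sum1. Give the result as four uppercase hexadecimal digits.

648D

Running sums (mod 255):
  after byte 0 (0xFD): sum1=253, sum2=253
  after byte 1 (0xE6): sum1=228, sum2=226
  after byte 2 (0xA4): sum1=137, sum2=108
  after byte 3 (0xE0): sum1=106, sum2=214
  after byte 4 (0x23): sum1=141, sum2=100
Checksum = sum2·256 + sum1 = 100·256 + 141 = 25741 = 0x648D.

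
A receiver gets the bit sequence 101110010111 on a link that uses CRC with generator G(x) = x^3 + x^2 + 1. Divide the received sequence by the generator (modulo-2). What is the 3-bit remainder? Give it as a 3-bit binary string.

000

Modulo-2 division of 101110010111 by 1101:
  pos 0: 1011 XOR 1101 = 0110
  pos 1: 1101 XOR 1101 = 0000
  pos 7: 1011 XOR 1101 = 0110
  pos 8: 1101 XOR 1101 = 0000
Remainder = 000 (zero — the frame passes the CRC check).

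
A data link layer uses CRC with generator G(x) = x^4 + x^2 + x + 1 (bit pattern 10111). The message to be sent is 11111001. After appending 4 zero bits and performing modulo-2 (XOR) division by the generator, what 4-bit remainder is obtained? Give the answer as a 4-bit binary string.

Append 4 zeros: 111110010000. Divide by 10111 (XOR where the leading bit is 1):
  pos 0: 11111 XOR 10111 = 01000
  pos 1: 10000 XOR 10111 = 00111
  pos 3: 11101 XOR 10111 = 01010
  pos 4: 10100 XOR 10111 = 00011
  pos 7: 11000 XOR 10111 = 01111
Remainder (last 4 bits) = 1111. This is the CRC / FCS.

1111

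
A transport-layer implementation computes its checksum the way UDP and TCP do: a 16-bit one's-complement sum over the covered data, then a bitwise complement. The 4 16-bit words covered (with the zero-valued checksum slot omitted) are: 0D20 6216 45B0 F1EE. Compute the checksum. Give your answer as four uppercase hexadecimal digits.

One's-complement addition (fold any carry out of bit 15 back into bit 0):
  0x0D20 + 0x6216 = 0x06F36
  0x6F36 + 0x45B0 = 0x0B4E6
  0xB4E6 + 0xF1EE = 0x1A6D4 → wrap carry → 0xA6D5
One's-complement sum = 0xA6D5.
Checksum = ~0xA6D5 & 0xFFFF = 0x592A.

592A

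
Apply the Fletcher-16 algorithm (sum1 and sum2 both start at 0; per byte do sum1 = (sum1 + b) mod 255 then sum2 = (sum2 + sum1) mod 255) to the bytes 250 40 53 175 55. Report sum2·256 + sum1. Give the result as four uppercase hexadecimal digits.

BD3F

Running sums (mod 255):
  after byte 0 (250): sum1=250, sum2=250
  after byte 1 (40): sum1=35, sum2=30
  after byte 2 (53): sum1=88, sum2=118
  after byte 3 (175): sum1=8, sum2=126
  after byte 4 (55): sum1=63, sum2=189
Checksum = sum2·256 + sum1 = 189·256 + 63 = 48447 = 0xBD3F.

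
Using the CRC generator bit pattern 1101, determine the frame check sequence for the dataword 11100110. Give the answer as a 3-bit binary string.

Append 3 zeros: 11100110000. Divide by 1101 (XOR where the leading bit is 1):
  pos 0: 1110 XOR 1101 = 0011
  pos 2: 1101 XOR 1101 = 0000
  pos 6: 1000 XOR 1101 = 0101
  pos 7: 1010 XOR 1101 = 0111
Remainder (last 3 bits) = 111. This is the CRC / FCS.

111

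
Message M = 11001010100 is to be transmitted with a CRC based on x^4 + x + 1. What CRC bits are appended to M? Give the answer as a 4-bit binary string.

Append 4 zeros: 110010101000000. Divide by 10011 (XOR where the leading bit is 1):
  pos 0: 11001 XOR 10011 = 01010
  pos 1: 10100 XOR 10011 = 00111
  pos 3: 11110 XOR 10011 = 01101
  pos 4: 11011 XOR 10011 = 01000
  pos 5: 10000 XOR 10011 = 00011
  pos 8: 11000 XOR 10011 = 01011
  pos 9: 10110 XOR 10011 = 00101
Remainder (last 4 bits) = 1010. This is the CRC / FCS.

1010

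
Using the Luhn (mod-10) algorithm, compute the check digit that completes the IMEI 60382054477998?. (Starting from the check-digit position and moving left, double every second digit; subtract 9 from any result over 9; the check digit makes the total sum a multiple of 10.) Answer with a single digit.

Partial digits right→left: 8 9 9 7 7 4 4 5 0 2 8 3 0 6
Double every second digit counting from the check-digit position (so the 1st, 3rd, 5th, ... of the partial from the right).
  doubled (with −9 where >9): 7 9 5 8 0 7 0 → sum 36
  kept as-is: 9 7 4 5 2 3 6 → sum 36
Total = 36 + 36 = 72.
Check digit = (10 − (72 mod 10)) mod 10 = 8.

8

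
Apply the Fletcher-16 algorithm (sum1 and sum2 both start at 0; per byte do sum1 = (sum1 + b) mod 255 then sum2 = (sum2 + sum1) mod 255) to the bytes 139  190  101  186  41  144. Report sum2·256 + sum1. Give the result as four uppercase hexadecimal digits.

A724

Running sums (mod 255):
  after byte 0 (139): sum1=139, sum2=139
  after byte 1 (190): sum1=74, sum2=213
  after byte 2 (101): sum1=175, sum2=133
  after byte 3 (186): sum1=106, sum2=239
  after byte 4 (41): sum1=147, sum2=131
  after byte 5 (144): sum1=36, sum2=167
Checksum = sum2·256 + sum1 = 167·256 + 36 = 42788 = 0xA724.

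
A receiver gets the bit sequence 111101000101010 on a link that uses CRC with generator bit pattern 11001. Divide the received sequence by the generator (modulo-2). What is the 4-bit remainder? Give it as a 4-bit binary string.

Modulo-2 division of 111101000101010 by 11001:
  pos 0: 11110 XOR 11001 = 00111
  pos 2: 11110 XOR 11001 = 00111
  pos 4: 11100 XOR 11001 = 00101
  pos 6: 10110 XOR 11001 = 01111
  pos 7: 11111 XOR 11001 = 00110
  pos 9: 11001 XOR 11001 = 00000
Remainder = 0000 (zero — the frame passes the CRC check).

0000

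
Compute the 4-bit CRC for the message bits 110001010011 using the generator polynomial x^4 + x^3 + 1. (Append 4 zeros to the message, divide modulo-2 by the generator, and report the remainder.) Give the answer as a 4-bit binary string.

Append 4 zeros: 1100010100110000. Divide by 11001 (XOR where the leading bit is 1):
  pos 0: 11000 XOR 11001 = 00001
  pos 4: 11010 XOR 11001 = 00011
  pos 7: 11011 XOR 11001 = 00010
  pos 10: 10000 XOR 11001 = 01001
  pos 11: 10010 XOR 11001 = 01011
Remainder (last 4 bits) = 1011. This is the CRC / FCS.

1011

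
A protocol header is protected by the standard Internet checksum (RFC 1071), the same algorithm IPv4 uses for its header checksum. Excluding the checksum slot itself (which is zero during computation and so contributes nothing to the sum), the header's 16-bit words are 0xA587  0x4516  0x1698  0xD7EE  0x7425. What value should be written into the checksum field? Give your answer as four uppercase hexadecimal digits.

B2B5

One's-complement addition (fold any carry out of bit 15 back into bit 0):
  0xA587 + 0x4516 = 0x0EA9D
  0xEA9D + 0x1698 = 0x10135 → wrap carry → 0x0136
  0x0136 + 0xD7EE = 0x0D924
  0xD924 + 0x7425 = 0x14D49 → wrap carry → 0x4D4A
One's-complement sum = 0x4D4A.
Checksum = ~0x4D4A & 0xFFFF = 0xB2B5.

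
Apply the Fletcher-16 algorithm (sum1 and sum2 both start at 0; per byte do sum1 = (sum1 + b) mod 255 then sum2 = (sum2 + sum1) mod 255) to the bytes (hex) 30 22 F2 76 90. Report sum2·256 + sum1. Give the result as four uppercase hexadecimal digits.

CF4C

Running sums (mod 255):
  after byte 0 (30): sum1=48, sum2=48
  after byte 1 (22): sum1=82, sum2=130
  after byte 2 (F2): sum1=69, sum2=199
  after byte 3 (76): sum1=187, sum2=131
  after byte 4 (90): sum1=76, sum2=207
Checksum = sum2·256 + sum1 = 207·256 + 76 = 53068 = 0xCF4C.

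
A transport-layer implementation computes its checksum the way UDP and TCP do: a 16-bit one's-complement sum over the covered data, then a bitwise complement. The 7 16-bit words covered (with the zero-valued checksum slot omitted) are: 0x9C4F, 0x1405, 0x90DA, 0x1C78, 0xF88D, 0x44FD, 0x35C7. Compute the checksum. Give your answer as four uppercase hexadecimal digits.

One's-complement addition (fold any carry out of bit 15 back into bit 0):
  0x9C4F + 0x1405 = 0x0B054
  0xB054 + 0x90DA = 0x1412E → wrap carry → 0x412F
  0x412F + 0x1C78 = 0x05DA7
  0x5DA7 + 0xF88D = 0x15634 → wrap carry → 0x5635
  0x5635 + 0x44FD = 0x09B32
  0x9B32 + 0x35C7 = 0x0D0F9
One's-complement sum = 0xD0F9.
Checksum = ~0xD0F9 & 0xFFFF = 0x2F06.

2F06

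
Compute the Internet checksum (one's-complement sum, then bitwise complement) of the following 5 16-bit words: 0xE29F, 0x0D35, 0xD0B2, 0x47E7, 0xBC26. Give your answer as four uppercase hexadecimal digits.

3B6A

One's-complement addition (fold any carry out of bit 15 back into bit 0):
  0xE29F + 0x0D35 = 0x0EFD4
  0xEFD4 + 0xD0B2 = 0x1C086 → wrap carry → 0xC087
  0xC087 + 0x47E7 = 0x1086E → wrap carry → 0x086F
  0x086F + 0xBC26 = 0x0C495
One's-complement sum = 0xC495.
Checksum = ~0xC495 & 0xFFFF = 0x3B6A.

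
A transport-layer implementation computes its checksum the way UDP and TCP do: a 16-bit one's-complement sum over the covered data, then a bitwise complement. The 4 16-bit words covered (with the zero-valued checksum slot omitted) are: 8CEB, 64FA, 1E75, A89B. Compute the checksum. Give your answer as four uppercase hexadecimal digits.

4709

One's-complement addition (fold any carry out of bit 15 back into bit 0):
  0x8CEB + 0x64FA = 0x0F1E5
  0xF1E5 + 0x1E75 = 0x1105A → wrap carry → 0x105B
  0x105B + 0xA89B = 0x0B8F6
One's-complement sum = 0xB8F6.
Checksum = ~0xB8F6 & 0xFFFF = 0x4709.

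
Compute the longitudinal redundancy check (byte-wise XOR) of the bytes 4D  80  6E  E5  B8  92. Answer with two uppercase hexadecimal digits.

6C

XOR the bytes together:
  start with 0x4D
  0x4D ⊕ 0x80 = 0xCD
  0xCD ⊕ 0x6E = 0xA3
  0xA3 ⊕ 0xE5 = 0x46
  0x46 ⊕ 0xB8 = 0xFE
  0xFE ⊕ 0x92 = 0x6C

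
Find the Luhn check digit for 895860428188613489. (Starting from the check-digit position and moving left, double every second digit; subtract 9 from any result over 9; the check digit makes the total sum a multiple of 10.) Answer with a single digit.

6

Partial digits right→left: 9 8 4 3 1 6 8 8 1 8 2 4 0 6 8 5 9 8
Double every second digit counting from the check-digit position (so the 1st, 3rd, 5th, ... of the partial from the right).
  doubled (with −9 where >9): 9 8 2 7 2 4 0 7 9 → sum 48
  kept as-is: 8 3 6 8 8 4 6 5 8 → sum 56
Total = 48 + 56 = 104.
Check digit = (10 − (104 mod 10)) mod 10 = 6.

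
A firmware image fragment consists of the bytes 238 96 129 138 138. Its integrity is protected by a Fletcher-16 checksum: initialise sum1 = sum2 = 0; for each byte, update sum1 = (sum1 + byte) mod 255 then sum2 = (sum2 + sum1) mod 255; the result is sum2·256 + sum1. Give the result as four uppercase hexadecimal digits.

Running sums (mod 255):
  after byte 0 (238): sum1=238, sum2=238
  after byte 1 (96): sum1=79, sum2=62
  after byte 2 (129): sum1=208, sum2=15
  after byte 3 (138): sum1=91, sum2=106
  after byte 4 (138): sum1=229, sum2=80
Checksum = sum2·256 + sum1 = 80·256 + 229 = 20709 = 0x50E5.

50E5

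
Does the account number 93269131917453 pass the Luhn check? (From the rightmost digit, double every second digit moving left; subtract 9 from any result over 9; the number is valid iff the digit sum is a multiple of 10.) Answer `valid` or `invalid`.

invalid

From the right, keep odd positions and double even positions (subtract 9 from any doubled value over 9):
  doubled (positions 2,4,...): 1 5 9 6 9 4 9 → sum 43
  kept (positions 1,3,...): 3 4 1 1 1 6 3 → sum 19
Total = 62.
62 mod 10 = 2, so the number is invalid.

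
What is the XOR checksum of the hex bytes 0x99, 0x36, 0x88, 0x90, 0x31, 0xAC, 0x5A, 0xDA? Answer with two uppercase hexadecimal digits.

AA

XOR the bytes together:
  start with 0x99
  0x99 ⊕ 0x36 = 0xAF
  0xAF ⊕ 0x88 = 0x27
  0x27 ⊕ 0x90 = 0xB7
  0xB7 ⊕ 0x31 = 0x86
  0x86 ⊕ 0xAC = 0x2A
  0x2A ⊕ 0x5A = 0x70
  0x70 ⊕ 0xDA = 0xAA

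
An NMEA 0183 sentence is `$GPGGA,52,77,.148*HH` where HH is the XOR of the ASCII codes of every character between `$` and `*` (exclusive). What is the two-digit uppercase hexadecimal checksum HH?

XOR the ASCII codes of the payload characters:
  'G' = 0x47 → acc = 0x47
  'P' = 0x50 → acc = 0x17
  'G' = 0x47 → acc = 0x50
  'G' = 0x47 → acc = 0x17
  'A' = 0x41 → acc = 0x56
  ',' = 0x2C → acc = 0x7A
  '5' = 0x35 → acc = 0x4F
  '2' = 0x32 → acc = 0x7D
  ',' = 0x2C → acc = 0x51
  '7' = 0x37 → acc = 0x66
  '7' = 0x37 → acc = 0x51
  ',' = 0x2C → acc = 0x7D
  '.' = 0x2E → acc = 0x53
  '1' = 0x31 → acc = 0x62
  '4' = 0x34 → acc = 0x56
  '8' = 0x38 → acc = 0x6E
Checksum = 0x6E.

6E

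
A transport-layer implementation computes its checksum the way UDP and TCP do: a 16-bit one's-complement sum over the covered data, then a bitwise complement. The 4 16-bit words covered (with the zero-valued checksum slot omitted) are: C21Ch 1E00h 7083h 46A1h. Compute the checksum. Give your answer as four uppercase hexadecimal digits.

68BE

One's-complement addition (fold any carry out of bit 15 back into bit 0):
  0xC21C + 0x1E00 = 0x0E01C
  0xE01C + 0x7083 = 0x1509F → wrap carry → 0x50A0
  0x50A0 + 0x46A1 = 0x09741
One's-complement sum = 0x9741.
Checksum = ~0x9741 & 0xFFFF = 0x68BE.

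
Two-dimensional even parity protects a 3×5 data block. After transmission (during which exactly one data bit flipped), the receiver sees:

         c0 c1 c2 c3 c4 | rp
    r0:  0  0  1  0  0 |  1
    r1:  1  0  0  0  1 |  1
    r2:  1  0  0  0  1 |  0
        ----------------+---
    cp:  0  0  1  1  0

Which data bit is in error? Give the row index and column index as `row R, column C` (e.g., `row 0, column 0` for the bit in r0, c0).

row 1, column 3

Recompute each row's even parity and compare to rp:
  r0: data parity 1, sent rp 1 → ok
  r1: data parity 0, sent rp 1 → mismatch
  r2: data parity 0, sent rp 0 → ok
Recompute each column's even parity and compare to cp:
  c0: data parity 0, sent cp 0 → ok
  c1: data parity 0, sent cp 0 → ok
  c2: data parity 1, sent cp 1 → ok
  c3: data parity 0, sent cp 1 → mismatch
  c4: data parity 0, sent cp 0 → ok
Exactly one row (r1) and one column (c3) fail → the flipped bit is at their intersection.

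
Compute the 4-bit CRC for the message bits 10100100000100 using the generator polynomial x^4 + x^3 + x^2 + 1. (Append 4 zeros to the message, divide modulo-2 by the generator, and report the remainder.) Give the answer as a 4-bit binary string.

0011

Append 4 zeros: 101001000001000000. Divide by 11101 (XOR where the leading bit is 1):
  pos 0: 10100 XOR 11101 = 01001
  pos 1: 10011 XOR 11101 = 01110
  pos 2: 11100 XOR 11101 = 00001
  pos 6: 10000 XOR 11101 = 01101
  pos 7: 11011 XOR 11101 = 00110
  pos 9: 11000 XOR 11101 = 00101
  pos 11: 10100 XOR 11101 = 01001
  pos 12: 10010 XOR 11101 = 01111
  pos 13: 11110 XOR 11101 = 00011
Remainder (last 4 bits) = 0011. This is the CRC / FCS.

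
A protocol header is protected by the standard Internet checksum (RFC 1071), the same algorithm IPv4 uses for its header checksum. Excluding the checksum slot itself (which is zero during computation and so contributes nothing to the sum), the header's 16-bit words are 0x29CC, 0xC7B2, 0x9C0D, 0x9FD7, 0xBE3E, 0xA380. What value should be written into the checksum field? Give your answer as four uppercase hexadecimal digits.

One's-complement addition (fold any carry out of bit 15 back into bit 0):
  0x29CC + 0xC7B2 = 0x0F17E
  0xF17E + 0x9C0D = 0x18D8B → wrap carry → 0x8D8C
  0x8D8C + 0x9FD7 = 0x12D63 → wrap carry → 0x2D64
  0x2D64 + 0xBE3E = 0x0EBA2
  0xEBA2 + 0xA380 = 0x18F22 → wrap carry → 0x8F23
One's-complement sum = 0x8F23.
Checksum = ~0x8F23 & 0xFFFF = 0x70DC.

70DC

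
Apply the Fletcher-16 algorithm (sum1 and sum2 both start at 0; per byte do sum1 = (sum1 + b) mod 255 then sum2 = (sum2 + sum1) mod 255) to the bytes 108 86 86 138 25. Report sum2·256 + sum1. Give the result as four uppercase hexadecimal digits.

A8BC

Running sums (mod 255):
  after byte 0 (108): sum1=108, sum2=108
  after byte 1 (86): sum1=194, sum2=47
  after byte 2 (86): sum1=25, sum2=72
  after byte 3 (138): sum1=163, sum2=235
  after byte 4 (25): sum1=188, sum2=168
Checksum = sum2·256 + sum1 = 168·256 + 188 = 43196 = 0xA8BC.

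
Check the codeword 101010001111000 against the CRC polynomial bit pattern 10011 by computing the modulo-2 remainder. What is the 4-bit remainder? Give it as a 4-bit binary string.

0000

Modulo-2 division of 101010001111000 by 10011:
  pos 0: 10101 XOR 10011 = 00110
  pos 2: 11000 XOR 10011 = 01011
  pos 3: 10110 XOR 10011 = 00101
  pos 5: 10111 XOR 10011 = 00100
  pos 7: 10011 XOR 10011 = 00000
Remainder = 0000 (zero — the frame passes the CRC check).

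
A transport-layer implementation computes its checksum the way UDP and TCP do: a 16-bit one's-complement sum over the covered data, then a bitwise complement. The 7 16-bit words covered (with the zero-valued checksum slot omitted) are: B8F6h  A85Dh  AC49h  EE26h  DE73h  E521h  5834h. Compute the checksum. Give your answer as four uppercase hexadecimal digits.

E870

One's-complement addition (fold any carry out of bit 15 back into bit 0):
  0xB8F6 + 0xA85D = 0x16153 → wrap carry → 0x6154
  0x6154 + 0xAC49 = 0x10D9D → wrap carry → 0x0D9E
  0x0D9E + 0xEE26 = 0x0FBC4
  0xFBC4 + 0xDE73 = 0x1DA37 → wrap carry → 0xDA38
  0xDA38 + 0xE521 = 0x1BF59 → wrap carry → 0xBF5A
  0xBF5A + 0x5834 = 0x1178E → wrap carry → 0x178F
One's-complement sum = 0x178F.
Checksum = ~0x178F & 0xFFFF = 0xE870.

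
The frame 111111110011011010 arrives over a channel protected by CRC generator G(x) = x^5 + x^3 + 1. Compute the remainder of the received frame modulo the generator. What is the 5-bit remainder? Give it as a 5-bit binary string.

Modulo-2 division of 111111110011011010 by 101001:
  pos 0: 111111 XOR 101001 = 010110
  pos 1: 101101 XOR 101001 = 000100
  pos 4: 100100 XOR 101001 = 001101
  pos 6: 110111 XOR 101001 = 011110
  pos 7: 111100 XOR 101001 = 010101
  pos 8: 101011 XOR 101001 = 000010
  pos 12: 101010 XOR 101001 = 000011
Remainder = 00011 (nonzero — an error is detected).

00011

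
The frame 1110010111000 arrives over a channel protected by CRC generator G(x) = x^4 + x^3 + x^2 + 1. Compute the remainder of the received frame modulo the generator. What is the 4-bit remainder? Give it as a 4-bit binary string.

0001

Modulo-2 division of 1110010111000 by 11101:
  pos 0: 11100 XOR 11101 = 00001
  pos 4: 11011 XOR 11101 = 00110
  pos 6: 11010 XOR 11101 = 00111
  pos 8: 11100 XOR 11101 = 00001
Remainder = 0001 (nonzero — an error is detected).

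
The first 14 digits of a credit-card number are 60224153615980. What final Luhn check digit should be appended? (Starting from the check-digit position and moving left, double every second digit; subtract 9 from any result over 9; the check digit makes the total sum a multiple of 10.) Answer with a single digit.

Partial digits right→left: 0 8 9 5 1 6 3 5 1 4 2 2 0 6
Double every second digit counting from the check-digit position (so the 1st, 3rd, 5th, ... of the partial from the right).
  doubled (with −9 where >9): 0 9 2 6 2 4 0 → sum 23
  kept as-is: 8 5 6 5 4 2 6 → sum 36
Total = 23 + 36 = 59.
Check digit = (10 − (59 mod 10)) mod 10 = 1.

1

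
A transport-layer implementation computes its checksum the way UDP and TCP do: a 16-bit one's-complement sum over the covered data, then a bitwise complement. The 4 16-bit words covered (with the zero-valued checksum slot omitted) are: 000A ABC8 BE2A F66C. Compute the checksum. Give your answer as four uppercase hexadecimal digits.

9F95

One's-complement addition (fold any carry out of bit 15 back into bit 0):
  0x000A + 0xABC8 = 0x0ABD2
  0xABD2 + 0xBE2A = 0x169FC → wrap carry → 0x69FD
  0x69FD + 0xF66C = 0x16069 → wrap carry → 0x606A
One's-complement sum = 0x606A.
Checksum = ~0x606A & 0xFFFF = 0x9F95.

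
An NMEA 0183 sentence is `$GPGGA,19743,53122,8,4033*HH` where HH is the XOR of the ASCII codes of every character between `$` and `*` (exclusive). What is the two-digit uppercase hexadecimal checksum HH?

65

XOR the ASCII codes of the payload characters:
  'G' = 0x47 → acc = 0x47
  'P' = 0x50 → acc = 0x17
  'G' = 0x47 → acc = 0x50
  'G' = 0x47 → acc = 0x17
  'A' = 0x41 → acc = 0x56
  ',' = 0x2C → acc = 0x7A
  '1' = 0x31 → acc = 0x4B
  '9' = 0x39 → acc = 0x72
  '7' = 0x37 → acc = 0x45
  '4' = 0x34 → acc = 0x71
  '3' = 0x33 → acc = 0x42
  ',' = 0x2C → acc = 0x6E
  '5' = 0x35 → acc = 0x5B
  '3' = 0x33 → acc = 0x68
  '1' = 0x31 → acc = 0x59
  '2' = 0x32 → acc = 0x6B
  '2' = 0x32 → acc = 0x59
  ',' = 0x2C → acc = 0x75
  '8' = 0x38 → acc = 0x4D
  ',' = 0x2C → acc = 0x61
  '4' = 0x34 → acc = 0x55
  '0' = 0x30 → acc = 0x65
  '3' = 0x33 → acc = 0x56
  '3' = 0x33 → acc = 0x65
Checksum = 0x65.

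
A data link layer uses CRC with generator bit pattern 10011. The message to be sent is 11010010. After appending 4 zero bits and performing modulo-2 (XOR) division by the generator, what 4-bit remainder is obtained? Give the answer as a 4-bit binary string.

Append 4 zeros: 110100100000. Divide by 10011 (XOR where the leading bit is 1):
  pos 0: 11010 XOR 10011 = 01001
  pos 1: 10010 XOR 10011 = 00001
  pos 5: 11000 XOR 10011 = 01011
  pos 6: 10110 XOR 10011 = 00101
Remainder (last 4 bits) = 1010. This is the CRC / FCS.

1010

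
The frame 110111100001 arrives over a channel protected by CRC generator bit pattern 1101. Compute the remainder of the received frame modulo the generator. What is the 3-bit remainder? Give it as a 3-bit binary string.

Modulo-2 division of 110111100001 by 1101:
  pos 0: 1101 XOR 1101 = 0000
  pos 4: 1110 XOR 1101 = 0011
  pos 6: 1100 XOR 1101 = 0001
Remainder = 101 (nonzero — an error is detected).

101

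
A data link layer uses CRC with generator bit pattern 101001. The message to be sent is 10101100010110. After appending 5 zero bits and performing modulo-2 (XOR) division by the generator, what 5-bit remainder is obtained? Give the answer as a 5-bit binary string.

Append 5 zeros: 1010110001011000000. Divide by 101001 (XOR where the leading bit is 1):
  pos 0: 101011 XOR 101001 = 000010
  pos 4: 100001 XOR 101001 = 001000
  pos 6: 100001 XOR 101001 = 001000
  pos 8: 100010 XOR 101001 = 001011
  pos 10: 101100 XOR 101001 = 000101
  pos 13: 101000 XOR 101001 = 000001
Remainder (last 5 bits) = 00001. This is the CRC / FCS.

00001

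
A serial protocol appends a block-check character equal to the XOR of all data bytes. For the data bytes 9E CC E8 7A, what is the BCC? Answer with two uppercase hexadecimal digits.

XOR the bytes together:
  start with 0x9E
  0x9E ⊕ 0xCC = 0x52
  0x52 ⊕ 0xE8 = 0xBA
  0xBA ⊕ 0x7A = 0xC0

C0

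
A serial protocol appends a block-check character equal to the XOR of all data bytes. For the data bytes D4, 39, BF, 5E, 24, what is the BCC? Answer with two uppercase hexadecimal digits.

28

XOR the bytes together:
  start with 0xD4
  0xD4 ⊕ 0x39 = 0xED
  0xED ⊕ 0xBF = 0x52
  0x52 ⊕ 0x5E = 0x0C
  0x0C ⊕ 0x24 = 0x28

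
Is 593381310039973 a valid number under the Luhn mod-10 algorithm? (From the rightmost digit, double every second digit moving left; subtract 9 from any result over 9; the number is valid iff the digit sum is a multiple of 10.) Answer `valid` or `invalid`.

invalid

From the right, keep odd positions and double even positions (subtract 9 from any doubled value over 9):
  doubled (positions 2,4,...): 5 9 0 2 2 6 9 → sum 33
  kept (positions 1,3,...): 3 9 3 0 3 8 3 5 → sum 34
Total = 67.
67 mod 10 = 7, so the number is invalid.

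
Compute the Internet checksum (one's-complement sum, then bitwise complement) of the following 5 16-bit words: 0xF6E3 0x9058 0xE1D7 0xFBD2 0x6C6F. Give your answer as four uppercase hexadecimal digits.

One's-complement addition (fold any carry out of bit 15 back into bit 0):
  0xF6E3 + 0x9058 = 0x1873B → wrap carry → 0x873C
  0x873C + 0xE1D7 = 0x16913 → wrap carry → 0x6914
  0x6914 + 0xFBD2 = 0x164E6 → wrap carry → 0x64E7
  0x64E7 + 0x6C6F = 0x0D156
One's-complement sum = 0xD156.
Checksum = ~0xD156 & 0xFFFF = 0x2EA9.

2EA9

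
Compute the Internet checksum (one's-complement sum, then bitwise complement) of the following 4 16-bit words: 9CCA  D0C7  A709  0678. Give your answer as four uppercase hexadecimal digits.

E4EB

One's-complement addition (fold any carry out of bit 15 back into bit 0):
  0x9CCA + 0xD0C7 = 0x16D91 → wrap carry → 0x6D92
  0x6D92 + 0xA709 = 0x1149B → wrap carry → 0x149C
  0x149C + 0x0678 = 0x01B14
One's-complement sum = 0x1B14.
Checksum = ~0x1B14 & 0xFFFF = 0xE4EB.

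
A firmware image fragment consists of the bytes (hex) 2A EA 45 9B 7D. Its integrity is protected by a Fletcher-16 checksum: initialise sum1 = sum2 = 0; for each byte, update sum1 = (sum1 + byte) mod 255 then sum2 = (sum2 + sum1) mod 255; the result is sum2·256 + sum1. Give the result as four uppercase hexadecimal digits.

Running sums (mod 255):
  after byte 0 (2A): sum1=42, sum2=42
  after byte 1 (EA): sum1=21, sum2=63
  after byte 2 (45): sum1=90, sum2=153
  after byte 3 (9B): sum1=245, sum2=143
  after byte 4 (7D): sum1=115, sum2=3
Checksum = sum2·256 + sum1 = 3·256 + 115 = 883 = 0x0373.

0373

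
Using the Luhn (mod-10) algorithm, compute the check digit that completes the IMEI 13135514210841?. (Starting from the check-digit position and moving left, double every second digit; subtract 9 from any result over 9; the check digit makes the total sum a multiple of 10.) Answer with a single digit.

Partial digits right→left: 1 4 8 0 1 2 4 1 5 5 3 1 3 1
Double every second digit counting from the check-digit position (so the 1st, 3rd, 5th, ... of the partial from the right).
  doubled (with −9 where >9): 2 7 2 8 1 6 6 → sum 32
  kept as-is: 4 0 2 1 5 1 1 → sum 14
Total = 32 + 14 = 46.
Check digit = (10 − (46 mod 10)) mod 10 = 4.

4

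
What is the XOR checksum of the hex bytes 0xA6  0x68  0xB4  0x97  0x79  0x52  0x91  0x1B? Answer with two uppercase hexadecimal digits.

4C

XOR the bytes together:
  start with 0xA6
  0xA6 ⊕ 0x68 = 0xCE
  0xCE ⊕ 0xB4 = 0x7A
  0x7A ⊕ 0x97 = 0xED
  0xED ⊕ 0x79 = 0x94
  0x94 ⊕ 0x52 = 0xC6
  0xC6 ⊕ 0x91 = 0x57
  0x57 ⊕ 0x1B = 0x4C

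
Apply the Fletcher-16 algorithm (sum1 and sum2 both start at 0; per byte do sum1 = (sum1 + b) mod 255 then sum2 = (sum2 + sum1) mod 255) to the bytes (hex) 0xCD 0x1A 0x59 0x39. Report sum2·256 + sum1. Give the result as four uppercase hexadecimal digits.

717A

Running sums (mod 255):
  after byte 0 (0xCD): sum1=205, sum2=205
  after byte 1 (0x1A): sum1=231, sum2=181
  after byte 2 (0x59): sum1=65, sum2=246
  after byte 3 (0x39): sum1=122, sum2=113
Checksum = sum2·256 + sum1 = 113·256 + 122 = 29050 = 0x717A.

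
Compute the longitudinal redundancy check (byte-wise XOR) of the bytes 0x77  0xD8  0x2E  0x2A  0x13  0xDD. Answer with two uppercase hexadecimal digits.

XOR the bytes together:
  start with 0x77
  0x77 ⊕ 0xD8 = 0xAF
  0xAF ⊕ 0x2E = 0x81
  0x81 ⊕ 0x2A = 0xAB
  0xAB ⊕ 0x13 = 0xB8
  0xB8 ⊕ 0xDD = 0x65

65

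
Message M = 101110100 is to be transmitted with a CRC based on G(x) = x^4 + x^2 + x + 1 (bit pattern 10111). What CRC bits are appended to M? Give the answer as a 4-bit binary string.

Append 4 zeros: 1011101000000. Divide by 10111 (XOR where the leading bit is 1):
  pos 0: 10111 XOR 10111 = 00000
  pos 6: 10000 XOR 10111 = 00111
  pos 8: 11100 XOR 10111 = 01011
Remainder (last 4 bits) = 1011. This is the CRC / FCS.

1011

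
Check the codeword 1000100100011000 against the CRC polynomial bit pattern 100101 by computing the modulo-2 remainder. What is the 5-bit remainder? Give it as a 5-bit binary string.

01101

Modulo-2 division of 1000100100011000 by 100101:
  pos 0: 100010 XOR 100101 = 000111
  pos 3: 111010 XOR 100101 = 011111
  pos 4: 111110 XOR 100101 = 011011
  pos 5: 110110 XOR 100101 = 010011
  pos 6: 100111 XOR 100101 = 000010
  pos 10: 101000 XOR 100101 = 001101
Remainder = 01101 (nonzero — an error is detected).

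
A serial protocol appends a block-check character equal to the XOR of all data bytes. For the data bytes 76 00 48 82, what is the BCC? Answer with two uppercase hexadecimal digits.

XOR the bytes together:
  start with 0x76
  0x76 ⊕ 0x00 = 0x76
  0x76 ⊕ 0x48 = 0x3E
  0x3E ⊕ 0x82 = 0xBC

BC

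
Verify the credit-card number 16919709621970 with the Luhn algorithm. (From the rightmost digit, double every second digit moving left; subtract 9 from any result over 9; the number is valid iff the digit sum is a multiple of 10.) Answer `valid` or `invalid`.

invalid

From the right, keep odd positions and double even positions (subtract 9 from any doubled value over 9):
  doubled (positions 2,4,...): 5 2 3 0 9 9 2 → sum 30
  kept (positions 1,3,...): 0 9 2 9 7 1 6 → sum 34
Total = 64.
64 mod 10 = 4, so the number is invalid.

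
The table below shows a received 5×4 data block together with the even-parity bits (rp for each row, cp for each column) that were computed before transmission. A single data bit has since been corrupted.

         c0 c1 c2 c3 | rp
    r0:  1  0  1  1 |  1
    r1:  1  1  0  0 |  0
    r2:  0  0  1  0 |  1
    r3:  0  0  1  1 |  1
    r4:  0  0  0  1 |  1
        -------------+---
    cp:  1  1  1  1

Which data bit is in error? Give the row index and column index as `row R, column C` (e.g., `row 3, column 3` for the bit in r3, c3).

row 3, column 0

Recompute each row's even parity and compare to rp:
  r0: data parity 1, sent rp 1 → ok
  r1: data parity 0, sent rp 0 → ok
  r2: data parity 1, sent rp 1 → ok
  r3: data parity 0, sent rp 1 → mismatch
  r4: data parity 1, sent rp 1 → ok
Recompute each column's even parity and compare to cp:
  c0: data parity 0, sent cp 1 → mismatch
  c1: data parity 1, sent cp 1 → ok
  c2: data parity 1, sent cp 1 → ok
  c3: data parity 1, sent cp 1 → ok
Exactly one row (r3) and one column (c0) fail → the flipped bit is at their intersection.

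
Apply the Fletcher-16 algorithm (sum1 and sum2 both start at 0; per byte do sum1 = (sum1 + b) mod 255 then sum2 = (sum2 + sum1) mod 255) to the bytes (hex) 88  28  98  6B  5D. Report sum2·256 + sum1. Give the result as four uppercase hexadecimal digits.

Running sums (mod 255):
  after byte 0 (88): sum1=136, sum2=136
  after byte 1 (28): sum1=176, sum2=57
  after byte 2 (98): sum1=73, sum2=130
  after byte 3 (6B): sum1=180, sum2=55
  after byte 4 (5D): sum1=18, sum2=73
Checksum = sum2·256 + sum1 = 73·256 + 18 = 18706 = 0x4912.

4912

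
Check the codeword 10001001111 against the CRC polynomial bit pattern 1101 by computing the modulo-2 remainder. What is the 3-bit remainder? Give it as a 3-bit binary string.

001

Modulo-2 division of 10001001111 by 1101:
  pos 0: 1000 XOR 1101 = 0101
  pos 1: 1011 XOR 1101 = 0110
  pos 2: 1100 XOR 1101 = 0001
  pos 5: 1011 XOR 1101 = 0110
  pos 6: 1101 XOR 1101 = 0000
Remainder = 001 (nonzero — an error is detected).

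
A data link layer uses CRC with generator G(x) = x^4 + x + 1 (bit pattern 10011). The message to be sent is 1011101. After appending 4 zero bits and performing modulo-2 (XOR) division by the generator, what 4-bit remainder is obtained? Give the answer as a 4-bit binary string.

Append 4 zeros: 10111010000. Divide by 10011 (XOR where the leading bit is 1):
  pos 0: 10111 XOR 10011 = 00100
  pos 2: 10001 XOR 10011 = 00010
  pos 5: 10000 XOR 10011 = 00011
Remainder (last 4 bits) = 0110. This is the CRC / FCS.

0110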